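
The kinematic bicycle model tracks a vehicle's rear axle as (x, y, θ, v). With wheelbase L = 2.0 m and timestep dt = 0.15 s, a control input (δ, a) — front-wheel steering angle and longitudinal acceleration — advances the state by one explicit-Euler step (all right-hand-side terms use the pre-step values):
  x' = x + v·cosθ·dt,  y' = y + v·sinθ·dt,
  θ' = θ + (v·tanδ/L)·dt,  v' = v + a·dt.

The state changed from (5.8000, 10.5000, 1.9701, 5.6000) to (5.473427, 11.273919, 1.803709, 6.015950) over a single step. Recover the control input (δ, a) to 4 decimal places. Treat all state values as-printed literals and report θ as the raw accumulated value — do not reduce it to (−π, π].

a = (v'−v)/dt = (0.415950)/0.15 = 2.7730
Δθ = θ'−θ = -0.166391;  (v·dt/L) = 5.6000·0.15/2.0 = 0.420000
tan δ = Δθ·L/(v·dt) = -0.396169  →  δ = -0.3772

δ = -0.3772, a = 2.7730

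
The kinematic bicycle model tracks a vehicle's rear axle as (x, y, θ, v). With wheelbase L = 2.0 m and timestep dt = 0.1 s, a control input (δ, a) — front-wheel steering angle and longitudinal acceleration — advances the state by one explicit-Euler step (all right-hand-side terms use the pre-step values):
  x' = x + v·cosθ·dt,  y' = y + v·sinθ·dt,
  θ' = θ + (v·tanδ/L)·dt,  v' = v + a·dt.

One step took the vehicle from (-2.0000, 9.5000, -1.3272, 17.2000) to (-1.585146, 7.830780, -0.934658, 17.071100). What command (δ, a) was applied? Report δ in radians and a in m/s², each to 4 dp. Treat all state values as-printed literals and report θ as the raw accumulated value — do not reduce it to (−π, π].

δ = 0.4282, a = -1.2890

a = (v'−v)/dt = (-0.128900)/0.1 = -1.2890
Δθ = θ'−θ = 0.392542;  (v·dt/L) = 17.2000·0.1/2.0 = 0.860000
tan δ = Δθ·L/(v·dt) = 0.456444  →  δ = 0.4282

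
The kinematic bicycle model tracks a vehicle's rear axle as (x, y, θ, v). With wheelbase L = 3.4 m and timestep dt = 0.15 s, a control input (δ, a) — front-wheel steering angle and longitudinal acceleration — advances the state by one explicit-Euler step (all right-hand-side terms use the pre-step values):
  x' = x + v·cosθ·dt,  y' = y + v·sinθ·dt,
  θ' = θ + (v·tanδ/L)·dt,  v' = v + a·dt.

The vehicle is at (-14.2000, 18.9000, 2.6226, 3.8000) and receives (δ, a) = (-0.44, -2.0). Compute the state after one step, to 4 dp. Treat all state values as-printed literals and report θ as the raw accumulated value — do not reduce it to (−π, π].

(-14.6949, 19.1827, 2.5437, 3.5000)

x' = -14.2000 + 3.8000·cos(2.6226)·0.15 = -14.6949
y' = 18.9000 + 3.8000·sin(2.6226)·0.15 = 19.1827
θ' = 2.6226 + (3.8000/3.4)·tan(-0.44)·0.15 = 2.5437
v' = 3.8000 − 2.0000·0.15 = 3.5000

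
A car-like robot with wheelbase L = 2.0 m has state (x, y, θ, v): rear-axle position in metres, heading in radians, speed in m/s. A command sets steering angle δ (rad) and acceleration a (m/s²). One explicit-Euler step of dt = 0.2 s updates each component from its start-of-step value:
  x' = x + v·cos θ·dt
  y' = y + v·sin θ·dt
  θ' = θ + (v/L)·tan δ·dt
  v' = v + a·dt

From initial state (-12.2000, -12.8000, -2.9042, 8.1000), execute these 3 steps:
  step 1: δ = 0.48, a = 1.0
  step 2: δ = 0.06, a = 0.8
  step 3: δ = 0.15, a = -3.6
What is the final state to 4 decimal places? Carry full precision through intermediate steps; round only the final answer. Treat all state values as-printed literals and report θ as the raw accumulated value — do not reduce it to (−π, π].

after step 1 (δ=0.48, a=1.0): (-13.774566, -13.180974, -2.482505, 8.300000)
after step 2 (δ=0.06, a=0.8): (-15.086882, -14.197551, -2.432645, 8.460000)
after step 3 (δ=0.15, a=-3.6): (-16.371190, -15.299102, -2.304785, 7.740000)

(-16.3712, -15.2991, -2.3048, 7.7400)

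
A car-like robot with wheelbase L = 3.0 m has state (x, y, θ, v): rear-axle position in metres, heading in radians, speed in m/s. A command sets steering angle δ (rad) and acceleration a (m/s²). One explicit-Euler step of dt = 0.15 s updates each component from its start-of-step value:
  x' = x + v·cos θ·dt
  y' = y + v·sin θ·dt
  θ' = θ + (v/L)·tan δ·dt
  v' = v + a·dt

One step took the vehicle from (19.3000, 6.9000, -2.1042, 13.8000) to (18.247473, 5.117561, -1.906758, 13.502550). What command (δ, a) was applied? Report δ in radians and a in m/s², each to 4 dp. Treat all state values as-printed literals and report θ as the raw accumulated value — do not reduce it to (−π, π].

δ = 0.2787, a = -1.9830

a = (v'−v)/dt = (-0.297450)/0.15 = -1.9830
Δθ = θ'−θ = 0.197442;  (v·dt/L) = 13.8000·0.15/3.0 = 0.690000
tan δ = Δθ·L/(v·dt) = 0.286148  →  δ = 0.2787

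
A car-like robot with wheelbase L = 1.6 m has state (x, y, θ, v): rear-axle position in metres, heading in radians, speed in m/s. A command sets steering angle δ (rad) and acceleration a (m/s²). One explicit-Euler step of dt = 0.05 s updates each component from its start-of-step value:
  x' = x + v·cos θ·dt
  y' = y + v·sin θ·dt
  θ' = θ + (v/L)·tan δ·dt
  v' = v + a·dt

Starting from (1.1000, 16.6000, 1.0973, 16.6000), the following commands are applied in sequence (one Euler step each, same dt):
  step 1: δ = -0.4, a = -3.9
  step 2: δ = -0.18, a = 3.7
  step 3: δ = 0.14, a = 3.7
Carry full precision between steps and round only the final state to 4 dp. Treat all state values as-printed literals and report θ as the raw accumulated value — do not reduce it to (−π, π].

after step 1 (δ=-0.4, a=-3.9): (1.478481, 17.338683, 0.877976, 16.405000)
after step 2 (δ=-0.18, a=3.7): (2.002382, 17.969822, 0.784688, 16.590000)
after step 3 (δ=0.14, a=3.7): (2.589344, 18.555951, 0.857747, 16.775000)

(2.5893, 18.5560, 0.8577, 16.7750)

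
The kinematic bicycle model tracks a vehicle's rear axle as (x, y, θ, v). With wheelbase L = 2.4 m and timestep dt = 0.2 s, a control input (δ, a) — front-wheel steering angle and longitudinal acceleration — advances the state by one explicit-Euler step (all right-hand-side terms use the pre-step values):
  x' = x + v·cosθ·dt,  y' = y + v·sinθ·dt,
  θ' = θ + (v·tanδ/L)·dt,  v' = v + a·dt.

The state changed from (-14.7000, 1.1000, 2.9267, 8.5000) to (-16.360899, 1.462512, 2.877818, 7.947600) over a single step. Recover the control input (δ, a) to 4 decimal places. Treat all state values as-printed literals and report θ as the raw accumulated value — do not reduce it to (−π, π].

a = (v'−v)/dt = (-0.552400)/0.2 = -2.7620
Δθ = θ'−θ = -0.048882;  (v·dt/L) = 8.5000·0.2/2.4 = 0.708333
tan δ = Δθ·L/(v·dt) = -0.069010  →  δ = -0.0689

δ = -0.0689, a = -2.7620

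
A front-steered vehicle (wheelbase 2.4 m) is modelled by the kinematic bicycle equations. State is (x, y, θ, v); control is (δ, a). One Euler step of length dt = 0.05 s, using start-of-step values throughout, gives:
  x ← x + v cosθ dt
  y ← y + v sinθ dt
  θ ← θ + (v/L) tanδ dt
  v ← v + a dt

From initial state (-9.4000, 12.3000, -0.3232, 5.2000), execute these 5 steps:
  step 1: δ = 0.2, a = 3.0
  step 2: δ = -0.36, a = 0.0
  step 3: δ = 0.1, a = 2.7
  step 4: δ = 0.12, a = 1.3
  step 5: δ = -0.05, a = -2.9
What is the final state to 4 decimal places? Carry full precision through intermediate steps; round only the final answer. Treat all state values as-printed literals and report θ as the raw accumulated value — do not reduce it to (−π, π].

(-8.1233, 11.8718, -0.3240, 5.4050)

after step 1 (δ=0.2, a=3.0): (-9.153462, 12.217423, -0.301240, 5.350000)
after step 2 (δ=-0.36, a=0.0): (-8.898007, 12.138055, -0.343193, 5.350000)
after step 3 (δ=0.1, a=2.7): (-8.646107, 12.048042, -0.332010, 5.485000)
after step 4 (δ=0.12, a=1.3): (-8.386834, 11.958652, -0.318231, 5.550000)
after step 5 (δ=-0.05, a=-2.9): (-8.123267, 11.871826, -0.324017, 5.405000)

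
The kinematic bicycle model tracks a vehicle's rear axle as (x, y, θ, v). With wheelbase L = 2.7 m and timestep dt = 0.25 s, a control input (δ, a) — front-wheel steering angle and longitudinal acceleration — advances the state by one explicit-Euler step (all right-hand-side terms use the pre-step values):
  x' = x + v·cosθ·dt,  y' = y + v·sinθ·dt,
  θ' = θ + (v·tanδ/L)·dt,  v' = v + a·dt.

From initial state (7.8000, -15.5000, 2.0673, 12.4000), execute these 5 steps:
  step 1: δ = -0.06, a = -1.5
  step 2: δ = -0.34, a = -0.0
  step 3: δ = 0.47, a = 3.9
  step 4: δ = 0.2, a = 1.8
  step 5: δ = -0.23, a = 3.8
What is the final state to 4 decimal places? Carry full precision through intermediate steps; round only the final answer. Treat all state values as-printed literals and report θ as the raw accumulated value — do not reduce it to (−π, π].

(0.6314, -2.1142, 2.1225, 14.4000)

after step 1 (δ=-0.06, a=-1.5): (6.323302, -12.774314, 1.998328, 12.025000)
after step 2 (δ=-0.34, a=-0.0): (5.076832, -10.038651, 1.604469, 12.025000)
after step 3 (δ=0.47, a=3.9): (4.975624, -7.034106, 2.170051, 13.000000)
after step 4 (δ=0.2, a=1.8): (3.142536, -4.350398, 2.414054, 13.450000)
after step 5 (δ=-0.23, a=3.8): (0.631376, -2.114222, 2.122459, 14.400000)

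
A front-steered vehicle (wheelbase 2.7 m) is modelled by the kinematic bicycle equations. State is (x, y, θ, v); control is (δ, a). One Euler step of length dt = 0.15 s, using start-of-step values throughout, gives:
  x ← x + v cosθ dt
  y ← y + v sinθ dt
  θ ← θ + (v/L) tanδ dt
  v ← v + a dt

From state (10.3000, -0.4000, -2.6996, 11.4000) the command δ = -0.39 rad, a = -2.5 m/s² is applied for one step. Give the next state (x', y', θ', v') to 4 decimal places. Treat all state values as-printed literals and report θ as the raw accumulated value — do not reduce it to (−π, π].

x' = 10.3000 + 11.4000·cos(-2.6996)·0.15 = 8.7543
y' = -0.4000 + 11.4000·sin(-2.6996)·0.15 = -1.1314
θ' = -2.6996 + (11.4000/2.7)·tan(-0.39)·0.15 = -2.9599
v' = 11.4000 − 2.5000·0.15 = 11.0250

(8.7543, -1.1314, -2.9599, 11.0250)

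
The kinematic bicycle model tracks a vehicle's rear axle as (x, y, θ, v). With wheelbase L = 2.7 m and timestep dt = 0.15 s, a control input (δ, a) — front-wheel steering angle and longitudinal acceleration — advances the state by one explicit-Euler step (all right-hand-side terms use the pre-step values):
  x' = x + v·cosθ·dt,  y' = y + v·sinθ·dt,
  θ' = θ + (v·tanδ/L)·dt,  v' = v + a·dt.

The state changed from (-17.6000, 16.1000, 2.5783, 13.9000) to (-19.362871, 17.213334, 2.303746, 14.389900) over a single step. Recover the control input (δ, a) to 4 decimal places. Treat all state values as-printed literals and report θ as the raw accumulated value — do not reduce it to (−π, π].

a = (v'−v)/dt = (0.489900)/0.15 = 3.2660
Δθ = θ'−θ = -0.274554;  (v·dt/L) = 13.9000·0.15/2.7 = 0.772222
tan δ = Δθ·L/(v·dt) = -0.355538  →  δ = -0.3416

δ = -0.3416, a = 3.2660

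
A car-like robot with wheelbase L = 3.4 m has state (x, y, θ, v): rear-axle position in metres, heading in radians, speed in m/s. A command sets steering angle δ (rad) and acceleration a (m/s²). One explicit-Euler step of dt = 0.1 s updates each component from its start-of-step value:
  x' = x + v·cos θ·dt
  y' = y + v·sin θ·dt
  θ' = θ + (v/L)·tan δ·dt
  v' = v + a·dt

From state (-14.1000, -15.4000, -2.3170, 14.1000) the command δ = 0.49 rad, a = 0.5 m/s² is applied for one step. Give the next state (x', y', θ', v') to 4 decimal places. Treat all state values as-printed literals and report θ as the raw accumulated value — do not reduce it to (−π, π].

(-15.0572, -16.4353, -2.0958, 14.1500)

x' = -14.1000 + 14.1000·cos(-2.3170)·0.1 = -15.0572
y' = -15.4000 + 14.1000·sin(-2.3170)·0.1 = -16.4353
θ' = -2.3170 + (14.1000/3.4)·tan(0.49)·0.1 = -2.0958
v' = 14.1000 + 0.5000·0.1 = 14.1500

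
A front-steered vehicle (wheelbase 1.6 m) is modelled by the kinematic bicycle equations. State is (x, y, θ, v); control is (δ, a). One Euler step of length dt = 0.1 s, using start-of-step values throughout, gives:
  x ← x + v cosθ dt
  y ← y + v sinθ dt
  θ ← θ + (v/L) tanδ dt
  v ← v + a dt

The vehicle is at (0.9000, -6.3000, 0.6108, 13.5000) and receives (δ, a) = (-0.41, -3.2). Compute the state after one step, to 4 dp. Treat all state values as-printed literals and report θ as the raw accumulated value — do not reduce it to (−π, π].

(2.0059, -5.5257, 0.2441, 13.1800)

x' = 0.9000 + 13.5000·cos(0.6108)·0.1 = 2.0059
y' = -6.3000 + 13.5000·sin(0.6108)·0.1 = -5.5257
θ' = 0.6108 + (13.5000/1.6)·tan(-0.41)·0.1 = 0.2441
v' = 13.5000 − 3.2000·0.1 = 13.1800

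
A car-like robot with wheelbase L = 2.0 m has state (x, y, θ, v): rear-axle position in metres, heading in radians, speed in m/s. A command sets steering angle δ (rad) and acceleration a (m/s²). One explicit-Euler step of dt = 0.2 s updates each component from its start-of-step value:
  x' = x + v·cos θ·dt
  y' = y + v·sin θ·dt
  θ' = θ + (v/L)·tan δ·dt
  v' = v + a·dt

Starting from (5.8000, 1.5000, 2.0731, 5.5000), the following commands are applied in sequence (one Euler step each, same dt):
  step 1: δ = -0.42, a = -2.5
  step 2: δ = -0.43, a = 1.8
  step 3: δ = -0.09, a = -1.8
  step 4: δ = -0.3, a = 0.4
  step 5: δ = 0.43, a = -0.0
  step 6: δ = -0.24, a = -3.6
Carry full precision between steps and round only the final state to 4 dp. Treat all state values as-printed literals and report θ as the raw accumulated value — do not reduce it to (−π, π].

(5.1275, 7.5174, 1.5038, 4.3600)

after step 1 (δ=-0.42, a=-2.5): (5.270409, 2.464123, 1.827485, 5.000000)
after step 2 (δ=-0.43, a=1.8): (5.016530, 3.431359, 1.598175, 5.360000)
after step 3 (δ=-0.09, a=-1.8): (4.987184, 4.502958, 1.549804, 5.000000)
after step 4 (δ=-0.3, a=0.4): (5.008175, 5.502737, 1.395136, 5.080000)
after step 5 (δ=0.43, a=-0.0): (5.185730, 6.503102, 1.628115, 5.080000)
after step 6 (δ=-0.24, a=-3.6): (5.127526, 7.517434, 1.503799, 4.360000)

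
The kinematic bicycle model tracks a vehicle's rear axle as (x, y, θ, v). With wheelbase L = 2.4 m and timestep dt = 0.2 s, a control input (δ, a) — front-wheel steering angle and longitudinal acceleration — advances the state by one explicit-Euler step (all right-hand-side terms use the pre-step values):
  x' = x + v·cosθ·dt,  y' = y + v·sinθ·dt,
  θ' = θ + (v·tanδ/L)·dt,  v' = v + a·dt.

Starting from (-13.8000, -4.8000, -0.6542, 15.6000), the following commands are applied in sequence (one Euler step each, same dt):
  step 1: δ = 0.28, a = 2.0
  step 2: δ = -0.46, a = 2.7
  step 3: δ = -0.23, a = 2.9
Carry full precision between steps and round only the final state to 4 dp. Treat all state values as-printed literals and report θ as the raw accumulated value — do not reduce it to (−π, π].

(-6.3007, -10.2574, -1.2637, 17.1200)

after step 1 (δ=0.28, a=2.0): (-11.324171, -6.698597, -0.280379, 16.000000)
after step 2 (δ=-0.46, a=2.7): (-8.249129, -7.584102, -0.940978, 16.540000)
after step 3 (δ=-0.23, a=2.9): (-6.300723, -10.257410, -1.263705, 17.120000)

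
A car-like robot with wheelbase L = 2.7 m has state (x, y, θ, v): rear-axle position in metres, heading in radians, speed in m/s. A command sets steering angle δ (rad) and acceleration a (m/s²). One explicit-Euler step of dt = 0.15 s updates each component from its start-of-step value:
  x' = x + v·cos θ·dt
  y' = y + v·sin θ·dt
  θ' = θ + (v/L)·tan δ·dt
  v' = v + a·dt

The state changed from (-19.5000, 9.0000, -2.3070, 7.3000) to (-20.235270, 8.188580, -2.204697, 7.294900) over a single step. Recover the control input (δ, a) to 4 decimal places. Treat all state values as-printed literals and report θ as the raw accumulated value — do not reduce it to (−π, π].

a = (v'−v)/dt = (-0.005100)/0.15 = -0.0340
Δθ = θ'−θ = 0.102303;  (v·dt/L) = 7.3000·0.15/2.7 = 0.405556
tan δ = Δθ·L/(v·dt) = 0.252254  →  δ = 0.2471

δ = 0.2471, a = -0.0340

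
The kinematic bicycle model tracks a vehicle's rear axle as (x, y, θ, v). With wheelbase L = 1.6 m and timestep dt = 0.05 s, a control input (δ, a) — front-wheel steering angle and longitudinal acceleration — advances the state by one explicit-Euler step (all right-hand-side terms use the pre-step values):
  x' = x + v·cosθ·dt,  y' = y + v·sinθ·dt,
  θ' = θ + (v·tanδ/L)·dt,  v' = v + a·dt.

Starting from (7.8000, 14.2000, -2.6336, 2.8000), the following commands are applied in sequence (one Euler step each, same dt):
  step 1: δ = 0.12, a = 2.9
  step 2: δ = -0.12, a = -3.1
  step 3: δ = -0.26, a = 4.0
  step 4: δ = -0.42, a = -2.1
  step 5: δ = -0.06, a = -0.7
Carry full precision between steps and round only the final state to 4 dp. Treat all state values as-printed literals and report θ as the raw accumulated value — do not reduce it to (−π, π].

(7.1652, 13.8598, -2.7045, 2.8500)

after step 1 (δ=0.12, a=2.9): (7.677679, 14.131901, -2.623049, 2.945000)
after step 2 (δ=-0.12, a=-3.1): (7.549786, 14.058921, -2.634146, 2.790000)
after step 3 (δ=-0.26, a=4.0): (7.427865, 13.991132, -2.657340, 2.990000)
after step 4 (δ=-0.42, a=-2.1): (7.295554, 13.921532, -2.699067, 2.885000)
after step 5 (δ=-0.06, a=-0.7): (7.165199, 13.859761, -2.704483, 2.850000)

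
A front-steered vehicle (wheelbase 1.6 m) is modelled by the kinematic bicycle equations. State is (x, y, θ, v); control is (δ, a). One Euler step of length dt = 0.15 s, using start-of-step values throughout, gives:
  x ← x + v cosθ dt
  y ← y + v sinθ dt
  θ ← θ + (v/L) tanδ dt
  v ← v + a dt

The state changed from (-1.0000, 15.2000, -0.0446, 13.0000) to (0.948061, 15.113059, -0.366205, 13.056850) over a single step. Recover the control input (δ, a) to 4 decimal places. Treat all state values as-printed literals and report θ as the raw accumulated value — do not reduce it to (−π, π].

a = (v'−v)/dt = (0.056850)/0.15 = 0.3790
Δθ = θ'−θ = -0.321605;  (v·dt/L) = 13.0000·0.15/1.6 = 1.218750
tan δ = Δθ·L/(v·dt) = -0.263881  →  δ = -0.2580

δ = -0.2580, a = 0.3790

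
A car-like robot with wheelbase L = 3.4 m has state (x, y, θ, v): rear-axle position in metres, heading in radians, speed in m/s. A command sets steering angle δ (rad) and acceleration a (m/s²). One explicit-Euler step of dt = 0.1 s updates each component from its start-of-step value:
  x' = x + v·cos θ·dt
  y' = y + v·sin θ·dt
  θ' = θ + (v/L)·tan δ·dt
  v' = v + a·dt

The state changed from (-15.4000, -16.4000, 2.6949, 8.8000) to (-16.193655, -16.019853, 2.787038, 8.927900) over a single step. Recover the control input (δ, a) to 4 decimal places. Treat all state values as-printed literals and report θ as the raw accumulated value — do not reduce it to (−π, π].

δ = 0.3420, a = 1.2790

a = (v'−v)/dt = (0.127900)/0.1 = 1.2790
Δθ = θ'−θ = 0.092138;  (v·dt/L) = 8.8000·0.1/3.4 = 0.258824
tan δ = Δθ·L/(v·dt) = 0.355988  →  δ = 0.3420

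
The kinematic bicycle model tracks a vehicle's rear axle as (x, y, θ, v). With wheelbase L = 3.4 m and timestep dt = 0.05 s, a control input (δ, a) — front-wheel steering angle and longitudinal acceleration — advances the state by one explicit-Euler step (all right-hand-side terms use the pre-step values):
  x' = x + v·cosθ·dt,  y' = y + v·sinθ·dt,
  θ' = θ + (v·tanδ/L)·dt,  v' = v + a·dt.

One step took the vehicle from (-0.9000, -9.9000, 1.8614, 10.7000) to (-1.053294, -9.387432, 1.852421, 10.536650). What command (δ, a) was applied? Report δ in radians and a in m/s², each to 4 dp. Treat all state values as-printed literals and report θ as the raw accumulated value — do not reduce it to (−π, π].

a = (v'−v)/dt = (-0.163350)/0.05 = -3.2670
Δθ = θ'−θ = -0.008979;  (v·dt/L) = 10.7000·0.05/3.4 = 0.157353
tan δ = Δθ·L/(v·dt) = -0.057063  →  δ = -0.0570

δ = -0.0570, a = -3.2670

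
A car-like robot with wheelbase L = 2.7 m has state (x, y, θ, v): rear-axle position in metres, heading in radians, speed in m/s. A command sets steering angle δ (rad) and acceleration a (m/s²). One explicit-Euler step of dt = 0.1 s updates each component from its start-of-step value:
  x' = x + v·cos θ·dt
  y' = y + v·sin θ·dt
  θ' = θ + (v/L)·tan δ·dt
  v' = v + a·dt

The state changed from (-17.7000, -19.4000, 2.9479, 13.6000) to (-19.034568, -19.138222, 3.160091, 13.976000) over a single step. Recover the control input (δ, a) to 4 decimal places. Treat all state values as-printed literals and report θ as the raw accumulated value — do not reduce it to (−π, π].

a = (v'−v)/dt = (0.376000)/0.1 = 3.7600
Δθ = θ'−θ = 0.212191;  (v·dt/L) = 13.6000·0.1/2.7 = 0.503704
tan δ = Δθ·L/(v·dt) = 0.421262  →  δ = 0.3987

δ = 0.3987, a = 3.7600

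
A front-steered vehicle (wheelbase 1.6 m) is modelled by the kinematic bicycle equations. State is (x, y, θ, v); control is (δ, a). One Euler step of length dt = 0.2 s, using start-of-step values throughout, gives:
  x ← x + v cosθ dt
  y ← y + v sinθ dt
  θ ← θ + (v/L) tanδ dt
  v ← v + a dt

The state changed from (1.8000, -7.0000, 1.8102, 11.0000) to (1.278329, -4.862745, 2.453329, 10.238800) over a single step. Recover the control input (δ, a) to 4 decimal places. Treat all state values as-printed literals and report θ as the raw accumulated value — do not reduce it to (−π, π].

a = (v'−v)/dt = (-0.761200)/0.2 = -3.8060
Δθ = θ'−θ = 0.643129;  (v·dt/L) = 11.0000·0.2/1.6 = 1.375000
tan δ = Δθ·L/(v·dt) = 0.467730  →  δ = 0.4375

δ = 0.4375, a = -3.8060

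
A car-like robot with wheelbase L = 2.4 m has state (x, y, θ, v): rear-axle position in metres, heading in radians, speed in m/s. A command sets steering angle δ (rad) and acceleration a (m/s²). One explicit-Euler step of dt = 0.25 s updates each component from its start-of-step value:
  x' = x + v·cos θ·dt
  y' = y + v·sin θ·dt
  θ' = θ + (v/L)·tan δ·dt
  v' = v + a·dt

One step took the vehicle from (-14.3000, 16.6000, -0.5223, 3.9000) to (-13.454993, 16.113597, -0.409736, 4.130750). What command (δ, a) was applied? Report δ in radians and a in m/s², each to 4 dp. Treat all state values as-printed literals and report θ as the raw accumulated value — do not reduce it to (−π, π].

a = (v'−v)/dt = (0.230750)/0.25 = 0.9230
Δθ = θ'−θ = 0.112564;  (v·dt/L) = 3.9000·0.25/2.4 = 0.406250
tan δ = Δθ·L/(v·dt) = 0.277081  →  δ = 0.2703

δ = 0.2703, a = 0.9230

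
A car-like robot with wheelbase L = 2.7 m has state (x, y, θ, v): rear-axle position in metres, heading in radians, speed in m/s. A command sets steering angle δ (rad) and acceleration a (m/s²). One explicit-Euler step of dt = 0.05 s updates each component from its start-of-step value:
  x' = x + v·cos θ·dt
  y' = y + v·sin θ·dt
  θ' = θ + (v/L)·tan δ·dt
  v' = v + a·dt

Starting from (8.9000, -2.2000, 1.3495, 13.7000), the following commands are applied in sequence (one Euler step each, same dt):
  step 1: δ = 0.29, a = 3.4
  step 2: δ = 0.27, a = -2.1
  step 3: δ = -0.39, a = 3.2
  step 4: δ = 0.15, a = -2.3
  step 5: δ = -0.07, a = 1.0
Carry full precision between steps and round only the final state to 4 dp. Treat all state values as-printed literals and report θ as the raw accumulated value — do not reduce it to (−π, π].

after step 1 (δ=0.29, a=3.4): (9.050354, -1.531705, 1.425208, 13.870000)
after step 2 (δ=0.27, a=-2.1): (9.150963, -0.845541, 1.496294, 13.765000)
after step 3 (δ=-0.39, a=3.2): (9.202191, -0.159200, 1.391513, 13.925000)
after step 4 (δ=0.15, a=-2.3): (9.326349, 0.525890, 1.430487, 13.810000)
after step 5 (δ=-0.07, a=1.0): (9.422916, 1.209604, 1.412555, 13.860000)

(9.4229, 1.2096, 1.4126, 13.8600)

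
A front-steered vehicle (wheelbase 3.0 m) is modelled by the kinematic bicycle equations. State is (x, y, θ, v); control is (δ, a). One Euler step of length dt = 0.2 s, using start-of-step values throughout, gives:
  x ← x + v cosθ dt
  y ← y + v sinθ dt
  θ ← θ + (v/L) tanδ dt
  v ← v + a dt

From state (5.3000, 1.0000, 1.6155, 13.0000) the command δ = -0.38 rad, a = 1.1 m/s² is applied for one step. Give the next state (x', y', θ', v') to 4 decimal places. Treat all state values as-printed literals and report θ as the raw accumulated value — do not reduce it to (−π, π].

x' = 5.3000 + 13.0000·cos(1.6155)·0.2 = 5.1838
y' = 1.0000 + 13.0000·sin(1.6155)·0.2 = 3.5974
θ' = 1.6155 + (13.0000/3.0)·tan(-0.38)·0.2 = 1.2693
v' = 13.0000 + 1.1000·0.2 = 13.2200

(5.1838, 3.5974, 1.2693, 13.2200)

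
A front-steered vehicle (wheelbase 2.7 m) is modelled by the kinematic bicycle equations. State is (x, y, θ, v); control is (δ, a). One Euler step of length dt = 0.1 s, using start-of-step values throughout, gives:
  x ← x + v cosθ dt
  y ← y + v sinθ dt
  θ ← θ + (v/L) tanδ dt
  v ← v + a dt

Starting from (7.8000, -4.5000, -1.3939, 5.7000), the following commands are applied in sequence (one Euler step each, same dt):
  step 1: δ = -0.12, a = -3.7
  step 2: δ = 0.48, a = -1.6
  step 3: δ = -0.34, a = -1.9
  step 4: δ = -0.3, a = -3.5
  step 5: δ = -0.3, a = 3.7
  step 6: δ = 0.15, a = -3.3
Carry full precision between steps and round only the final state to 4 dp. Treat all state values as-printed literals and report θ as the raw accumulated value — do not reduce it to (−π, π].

(8.3010, -7.5354, -1.4664, 4.6700)

after step 1 (δ=-0.12, a=-3.7): (7.900306, -5.061105, -1.419356, 5.330000)
after step 2 (δ=0.48, a=-1.6): (7.980716, -5.588005, -1.316583, 5.170000)
after step 3 (δ=-0.34, a=-1.9): (8.110733, -6.088389, -1.384317, 4.980000)
after step 4 (δ=-0.3, a=-3.5): (8.203062, -6.577755, -1.441373, 4.630000)
after step 5 (δ=-0.3, a=3.7): (8.262818, -7.036883, -1.494418, 5.000000)
after step 6 (δ=0.15, a=-3.3): (8.300970, -7.535425, -1.466430, 4.670000)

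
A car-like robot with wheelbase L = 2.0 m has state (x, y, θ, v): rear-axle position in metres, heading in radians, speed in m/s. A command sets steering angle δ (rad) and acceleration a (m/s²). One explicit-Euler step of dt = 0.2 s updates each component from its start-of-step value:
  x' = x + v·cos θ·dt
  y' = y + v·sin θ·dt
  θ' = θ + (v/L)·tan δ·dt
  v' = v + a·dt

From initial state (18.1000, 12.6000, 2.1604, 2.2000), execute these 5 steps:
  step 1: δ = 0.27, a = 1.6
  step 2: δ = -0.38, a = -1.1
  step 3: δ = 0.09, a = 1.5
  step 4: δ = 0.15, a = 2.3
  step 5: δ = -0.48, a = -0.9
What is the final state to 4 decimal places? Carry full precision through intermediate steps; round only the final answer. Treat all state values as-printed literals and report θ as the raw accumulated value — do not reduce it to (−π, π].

after step 1 (δ=0.27, a=1.6): (17.855346, 12.965711, 2.221287, 2.520000)
after step 2 (δ=-0.38, a=-1.1): (17.550135, 13.366787, 2.120635, 2.300000)
after step 3 (δ=0.09, a=1.5): (17.309763, 13.758988, 2.141391, 2.600000)
after step 4 (δ=0.15, a=2.3): (17.028894, 14.196609, 2.180686, 3.060000)
after step 5 (δ=-0.48, a=-0.9): (16.678354, 14.698272, 2.021379, 2.880000)

(16.6784, 14.6983, 2.0214, 2.8800)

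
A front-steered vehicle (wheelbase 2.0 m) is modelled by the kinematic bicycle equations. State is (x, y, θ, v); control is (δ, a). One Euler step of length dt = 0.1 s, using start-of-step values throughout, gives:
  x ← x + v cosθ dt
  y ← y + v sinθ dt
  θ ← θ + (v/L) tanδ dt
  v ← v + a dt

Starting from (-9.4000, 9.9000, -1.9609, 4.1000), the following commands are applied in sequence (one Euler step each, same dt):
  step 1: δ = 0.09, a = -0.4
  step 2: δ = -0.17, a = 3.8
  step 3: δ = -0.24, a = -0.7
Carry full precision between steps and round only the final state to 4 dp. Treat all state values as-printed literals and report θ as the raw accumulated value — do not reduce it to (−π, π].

after step 1 (δ=0.09, a=-0.4): (-9.555917, 9.520803, -1.942400, 4.060000)
after step 2 (δ=-0.17, a=3.8): (-9.703339, 9.142514, -1.977246, 4.440000)
after step 3 (δ=-0.24, a=-0.7): (-9.878875, 8.734687, -2.031573, 4.370000)

(-9.8789, 8.7347, -2.0316, 4.3700)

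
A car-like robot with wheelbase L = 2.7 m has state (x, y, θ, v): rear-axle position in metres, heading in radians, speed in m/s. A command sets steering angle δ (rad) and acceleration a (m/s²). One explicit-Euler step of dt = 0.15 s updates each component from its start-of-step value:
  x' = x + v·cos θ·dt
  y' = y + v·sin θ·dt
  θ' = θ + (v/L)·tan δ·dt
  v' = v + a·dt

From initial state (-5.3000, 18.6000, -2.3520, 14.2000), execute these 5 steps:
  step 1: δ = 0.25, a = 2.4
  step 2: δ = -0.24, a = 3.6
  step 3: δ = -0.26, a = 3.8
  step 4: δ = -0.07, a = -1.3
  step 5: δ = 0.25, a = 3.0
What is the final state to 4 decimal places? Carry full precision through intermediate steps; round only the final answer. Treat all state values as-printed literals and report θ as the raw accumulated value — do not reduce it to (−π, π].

(-13.5916, 11.2474, -2.4132, 15.9250)

after step 1 (δ=0.25, a=2.4): (-6.799807, 17.087558, -2.150564, 14.560000)
after step 2 (δ=-0.24, a=3.6): (-7.996266, 15.260445, -2.348512, 15.100000)
after step 3 (δ=-0.26, a=3.8): (-9.585512, 13.646592, -2.571675, 15.670000)
after step 4 (δ=-0.07, a=-1.3): (-11.564504, 12.378349, -2.632713, 15.475000)
after step 5 (δ=0.25, a=3.0): (-13.591631, 11.247439, -2.413190, 15.925000)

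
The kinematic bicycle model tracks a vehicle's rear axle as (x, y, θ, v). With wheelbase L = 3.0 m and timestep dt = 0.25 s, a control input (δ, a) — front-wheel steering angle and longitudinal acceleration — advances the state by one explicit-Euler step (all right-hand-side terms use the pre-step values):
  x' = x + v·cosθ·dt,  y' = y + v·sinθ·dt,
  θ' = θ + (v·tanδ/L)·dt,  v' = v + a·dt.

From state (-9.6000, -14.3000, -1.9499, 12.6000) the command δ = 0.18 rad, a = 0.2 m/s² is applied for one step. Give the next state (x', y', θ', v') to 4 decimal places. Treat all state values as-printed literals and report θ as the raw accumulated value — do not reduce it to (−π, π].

x' = -9.6000 + 12.6000·cos(-1.9499)·0.25 = -10.7658
y' = -14.3000 + 12.6000·sin(-1.9499)·0.25 = -17.2263
θ' = -1.9499 + (12.6000/3.0)·tan(0.18)·0.25 = -1.7588
v' = 12.6000 + 0.2000·0.25 = 12.6500

(-10.7658, -17.2263, -1.7588, 12.6500)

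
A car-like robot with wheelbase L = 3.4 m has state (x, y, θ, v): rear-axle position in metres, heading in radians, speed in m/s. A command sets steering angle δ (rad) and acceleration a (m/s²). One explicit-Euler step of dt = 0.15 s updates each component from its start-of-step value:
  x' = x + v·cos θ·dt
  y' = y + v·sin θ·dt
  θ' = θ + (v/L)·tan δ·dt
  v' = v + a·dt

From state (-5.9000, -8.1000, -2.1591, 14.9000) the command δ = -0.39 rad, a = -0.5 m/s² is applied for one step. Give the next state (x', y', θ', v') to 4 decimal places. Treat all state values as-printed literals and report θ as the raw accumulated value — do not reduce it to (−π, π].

x' = -5.9000 + 14.9000·cos(-2.1591)·0.15 = -7.1403
y' = -8.1000 + 14.9000·sin(-2.1591)·0.15 = -9.9593
θ' = -2.1591 + (14.9000/3.4)·tan(-0.39)·0.15 = -2.4293
v' = 14.9000 − 0.5000·0.15 = 14.8250

(-7.1403, -9.9593, -2.4293, 14.8250)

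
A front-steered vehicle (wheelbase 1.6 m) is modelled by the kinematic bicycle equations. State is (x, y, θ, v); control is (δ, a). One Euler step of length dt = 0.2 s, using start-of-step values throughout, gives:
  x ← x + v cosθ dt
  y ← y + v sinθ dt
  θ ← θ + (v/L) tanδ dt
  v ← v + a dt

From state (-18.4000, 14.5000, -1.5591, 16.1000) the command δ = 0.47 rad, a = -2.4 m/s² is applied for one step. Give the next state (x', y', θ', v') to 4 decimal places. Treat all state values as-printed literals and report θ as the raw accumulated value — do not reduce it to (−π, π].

x' = -18.4000 + 16.1000·cos(-1.5591)·0.2 = -18.3623
y' = 14.5000 + 16.1000·sin(-1.5591)·0.2 = 11.2802
θ' = -1.5591 + (16.1000/1.6)·tan(0.47)·0.2 = -0.5368
v' = 16.1000 − 2.4000·0.2 = 15.6200

(-18.3623, 11.2802, -0.5368, 15.6200)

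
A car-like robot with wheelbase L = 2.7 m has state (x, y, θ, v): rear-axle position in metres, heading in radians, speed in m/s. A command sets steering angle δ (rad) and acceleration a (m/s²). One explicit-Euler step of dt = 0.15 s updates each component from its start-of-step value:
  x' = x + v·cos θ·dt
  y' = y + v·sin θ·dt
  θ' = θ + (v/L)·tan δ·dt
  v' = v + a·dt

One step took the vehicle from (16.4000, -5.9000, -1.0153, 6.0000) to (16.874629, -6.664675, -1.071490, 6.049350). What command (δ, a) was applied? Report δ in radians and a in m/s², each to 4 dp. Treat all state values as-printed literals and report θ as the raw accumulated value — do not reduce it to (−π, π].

a = (v'−v)/dt = (0.049350)/0.15 = 0.3290
Δθ = θ'−θ = -0.056190;  (v·dt/L) = 6.0000·0.15/2.7 = 0.333333
tan δ = Δθ·L/(v·dt) = -0.168570  →  δ = -0.1670

δ = -0.1670, a = 0.3290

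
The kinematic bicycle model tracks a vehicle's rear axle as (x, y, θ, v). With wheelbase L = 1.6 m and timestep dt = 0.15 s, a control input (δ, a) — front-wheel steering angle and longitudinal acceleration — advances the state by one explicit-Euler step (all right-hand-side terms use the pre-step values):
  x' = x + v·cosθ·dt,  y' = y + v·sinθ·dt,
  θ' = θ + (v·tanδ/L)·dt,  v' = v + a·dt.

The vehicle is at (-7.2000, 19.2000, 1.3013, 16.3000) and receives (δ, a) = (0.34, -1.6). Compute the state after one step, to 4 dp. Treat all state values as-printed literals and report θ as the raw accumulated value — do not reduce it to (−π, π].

(-6.5490, 21.5567, 1.8419, 16.0600)

x' = -7.2000 + 16.3000·cos(1.3013)·0.15 = -6.5490
y' = 19.2000 + 16.3000·sin(1.3013)·0.15 = 21.5567
θ' = 1.3013 + (16.3000/1.6)·tan(0.34)·0.15 = 1.8419
v' = 16.3000 − 1.6000·0.15 = 16.0600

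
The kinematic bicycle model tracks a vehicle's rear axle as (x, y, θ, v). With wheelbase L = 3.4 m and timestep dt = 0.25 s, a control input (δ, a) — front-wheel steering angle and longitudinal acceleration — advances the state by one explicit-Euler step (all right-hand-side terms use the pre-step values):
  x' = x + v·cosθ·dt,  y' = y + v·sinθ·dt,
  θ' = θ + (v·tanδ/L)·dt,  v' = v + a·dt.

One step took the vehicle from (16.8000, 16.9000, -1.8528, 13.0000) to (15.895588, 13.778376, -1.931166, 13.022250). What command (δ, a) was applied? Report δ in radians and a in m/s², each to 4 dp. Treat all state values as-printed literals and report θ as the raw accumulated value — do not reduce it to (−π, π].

a = (v'−v)/dt = (0.022250)/0.25 = 0.0890
Δθ = θ'−θ = -0.078366;  (v·dt/L) = 13.0000·0.25/3.4 = 0.955882
tan δ = Δθ·L/(v·dt) = -0.081983  →  δ = -0.0818

δ = -0.0818, a = 0.0890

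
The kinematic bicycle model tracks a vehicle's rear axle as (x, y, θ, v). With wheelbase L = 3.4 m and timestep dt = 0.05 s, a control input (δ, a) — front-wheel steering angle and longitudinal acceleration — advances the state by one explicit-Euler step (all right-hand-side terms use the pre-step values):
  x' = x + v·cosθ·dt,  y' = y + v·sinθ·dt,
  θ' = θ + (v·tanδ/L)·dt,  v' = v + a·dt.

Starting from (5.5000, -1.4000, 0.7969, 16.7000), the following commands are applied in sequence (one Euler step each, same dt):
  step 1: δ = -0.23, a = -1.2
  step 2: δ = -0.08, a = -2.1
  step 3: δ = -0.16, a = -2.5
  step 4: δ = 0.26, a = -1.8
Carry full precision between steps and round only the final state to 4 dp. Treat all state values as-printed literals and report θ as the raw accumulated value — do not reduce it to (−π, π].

after step 1 (δ=-0.23, a=-1.2): (6.083604, -0.802814, 0.739397, 16.640000)
after step 2 (δ=-0.08, a=-2.1): (6.698348, -0.242177, 0.719779, 16.535000)
after step 3 (δ=-0.16, a=-2.5): (7.320024, 0.302832, 0.680537, 16.410000)
after step 4 (δ=0.26, a=-1.8): (7.957745, 0.819099, 0.744735, 16.320000)

(7.9577, 0.8191, 0.7447, 16.3200)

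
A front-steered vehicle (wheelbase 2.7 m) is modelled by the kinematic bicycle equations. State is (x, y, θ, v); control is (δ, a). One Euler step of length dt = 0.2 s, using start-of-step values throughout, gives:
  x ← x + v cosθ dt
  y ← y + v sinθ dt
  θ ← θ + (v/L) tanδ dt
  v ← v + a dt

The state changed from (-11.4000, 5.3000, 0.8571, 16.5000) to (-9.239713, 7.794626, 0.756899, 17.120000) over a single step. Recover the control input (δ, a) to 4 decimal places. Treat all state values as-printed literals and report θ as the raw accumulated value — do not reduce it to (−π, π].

a = (v'−v)/dt = (0.620000)/0.2 = 3.1000
Δθ = θ'−θ = -0.100201;  (v·dt/L) = 16.5000·0.2/2.7 = 1.222222
tan δ = Δθ·L/(v·dt) = -0.081983  →  δ = -0.0818

δ = -0.0818, a = 3.1000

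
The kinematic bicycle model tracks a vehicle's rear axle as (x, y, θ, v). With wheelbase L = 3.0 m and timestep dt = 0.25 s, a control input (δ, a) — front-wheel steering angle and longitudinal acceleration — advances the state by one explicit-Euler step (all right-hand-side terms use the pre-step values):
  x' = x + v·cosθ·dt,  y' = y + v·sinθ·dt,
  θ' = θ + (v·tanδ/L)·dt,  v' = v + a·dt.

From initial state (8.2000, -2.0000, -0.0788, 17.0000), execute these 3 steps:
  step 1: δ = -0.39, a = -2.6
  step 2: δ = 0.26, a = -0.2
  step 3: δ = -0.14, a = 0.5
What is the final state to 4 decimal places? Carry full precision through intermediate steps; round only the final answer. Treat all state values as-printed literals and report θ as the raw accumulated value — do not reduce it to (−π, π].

after step 1 (δ=-0.39, a=-2.6): (12.436812, -2.334554, -0.661128, 16.350000)
after step 2 (δ=0.26, a=-0.2): (15.663077, -4.844309, -0.298673, 16.300000)
after step 3 (δ=-0.14, a=0.5): (19.557667, -6.043388, -0.490092, 16.425000)

(19.5577, -6.0434, -0.4901, 16.4250)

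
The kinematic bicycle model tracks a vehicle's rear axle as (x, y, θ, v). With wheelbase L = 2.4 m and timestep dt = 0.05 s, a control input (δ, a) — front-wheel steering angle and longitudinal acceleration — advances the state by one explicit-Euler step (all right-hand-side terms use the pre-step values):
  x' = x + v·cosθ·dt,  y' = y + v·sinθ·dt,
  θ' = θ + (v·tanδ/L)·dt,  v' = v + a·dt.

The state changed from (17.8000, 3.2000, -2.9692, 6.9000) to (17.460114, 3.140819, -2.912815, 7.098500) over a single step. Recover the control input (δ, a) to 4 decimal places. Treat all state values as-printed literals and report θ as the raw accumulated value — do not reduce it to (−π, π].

δ = 0.3738, a = 3.9700

a = (v'−v)/dt = (0.198500)/0.05 = 3.9700
Δθ = θ'−θ = 0.056385;  (v·dt/L) = 6.9000·0.05/2.4 = 0.143750
tan δ = Δθ·L/(v·dt) = 0.392243  →  δ = 0.3738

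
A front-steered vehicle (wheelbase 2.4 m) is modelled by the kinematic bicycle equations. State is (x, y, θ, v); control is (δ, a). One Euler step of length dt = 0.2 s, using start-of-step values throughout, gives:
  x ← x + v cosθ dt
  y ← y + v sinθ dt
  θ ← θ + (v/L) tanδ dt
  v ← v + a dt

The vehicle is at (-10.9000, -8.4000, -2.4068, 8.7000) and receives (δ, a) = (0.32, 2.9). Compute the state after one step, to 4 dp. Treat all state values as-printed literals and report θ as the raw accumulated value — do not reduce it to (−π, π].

(-12.1910, -9.5666, -2.1665, 9.2800)

x' = -10.9000 + 8.7000·cos(-2.4068)·0.2 = -12.1910
y' = -8.4000 + 8.7000·sin(-2.4068)·0.2 = -9.5666
θ' = -2.4068 + (8.7000/2.4)·tan(0.32)·0.2 = -2.1665
v' = 8.7000 + 2.9000·0.2 = 9.2800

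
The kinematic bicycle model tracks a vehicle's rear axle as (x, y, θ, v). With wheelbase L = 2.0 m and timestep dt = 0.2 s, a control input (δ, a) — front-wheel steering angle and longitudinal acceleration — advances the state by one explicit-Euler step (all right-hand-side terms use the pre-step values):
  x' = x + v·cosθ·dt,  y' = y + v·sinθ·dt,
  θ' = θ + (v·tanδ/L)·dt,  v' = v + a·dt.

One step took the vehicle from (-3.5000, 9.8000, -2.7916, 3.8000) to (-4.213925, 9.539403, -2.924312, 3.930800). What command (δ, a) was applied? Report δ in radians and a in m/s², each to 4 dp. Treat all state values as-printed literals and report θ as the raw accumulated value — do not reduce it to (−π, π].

δ = -0.3360, a = 0.6540

a = (v'−v)/dt = (0.130800)/0.2 = 0.6540
Δθ = θ'−θ = -0.132712;  (v·dt/L) = 3.8000·0.2/2.0 = 0.380000
tan δ = Δθ·L/(v·dt) = -0.349242  →  δ = -0.3360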